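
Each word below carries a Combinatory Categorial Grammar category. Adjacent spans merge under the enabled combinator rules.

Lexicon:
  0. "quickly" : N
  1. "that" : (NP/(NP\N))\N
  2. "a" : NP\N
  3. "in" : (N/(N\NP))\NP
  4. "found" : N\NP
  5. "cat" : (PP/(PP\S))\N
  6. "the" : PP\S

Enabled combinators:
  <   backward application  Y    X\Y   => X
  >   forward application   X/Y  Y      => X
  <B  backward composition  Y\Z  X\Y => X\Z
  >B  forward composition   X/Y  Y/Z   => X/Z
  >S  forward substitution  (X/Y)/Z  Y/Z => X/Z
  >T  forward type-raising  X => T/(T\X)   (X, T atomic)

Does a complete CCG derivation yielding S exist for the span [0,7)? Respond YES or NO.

N (NP/(NP\N))\N NP\N (N/(N\NP))\NP N\NP (PP/(PP\S))\N PP\S
CKY chart[0,7] = {N/(N\PP), NP/(NP\PP), PP, PP/(PP\PP), S/(S\PP)}; S ∉ chart

NO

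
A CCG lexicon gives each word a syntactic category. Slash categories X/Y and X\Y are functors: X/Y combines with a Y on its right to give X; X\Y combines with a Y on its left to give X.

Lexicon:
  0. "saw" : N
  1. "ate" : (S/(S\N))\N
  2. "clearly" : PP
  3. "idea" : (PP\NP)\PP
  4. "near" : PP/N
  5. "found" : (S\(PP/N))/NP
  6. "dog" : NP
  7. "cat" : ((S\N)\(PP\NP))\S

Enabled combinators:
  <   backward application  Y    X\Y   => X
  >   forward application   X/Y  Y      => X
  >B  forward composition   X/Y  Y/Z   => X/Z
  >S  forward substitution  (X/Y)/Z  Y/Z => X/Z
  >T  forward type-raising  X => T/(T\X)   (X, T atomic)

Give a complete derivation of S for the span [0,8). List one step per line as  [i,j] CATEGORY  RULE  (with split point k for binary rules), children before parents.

[0,1] N  lex  "saw"
[1,2] (S/(S\N))\N  lex  "ate"
[0,2] S/(S\N)  <  k=1
[2,3] PP  lex  "clearly"
[3,4] (PP\NP)\PP  lex  "idea"
[2,4] PP\NP  <  k=3
[4,5] PP/N  lex  "near"
[5,6] (S\(PP/N))/NP  lex  "found"
[6,7] NP  lex  "dog"
[5,7] S\(PP/N)  >  k=6
[4,7] S  <  k=5
[7,8] ((S\N)\(PP\NP))\S  lex  "cat"
[4,8] (S\N)\(PP\NP)  <  k=7
[2,8] S\N  <  k=4
[0,8] S  >  k=2

[0,8] S   >
  [0,2] S/(S\N)   <
    [0,1] "saw" : N
    [1,2] "ate" : (S/(S\N))\N
  [2,8] S\N   <
    [2,4] PP\NP   <
      [2,3] "clearly" : PP
      [3,4] "idea" : (PP\NP)\PP
    [4,8] (S\N)\(PP\NP)   <
      [4,7] S   <
        [4,5] "near" : PP/N
        [5,7] S\(PP/N)   >
          [5,6] "found" : (S\(PP/N))/NP
          [6,7] "dog" : NP
      [7,8] "cat" : ((S\N)\(PP\NP))\S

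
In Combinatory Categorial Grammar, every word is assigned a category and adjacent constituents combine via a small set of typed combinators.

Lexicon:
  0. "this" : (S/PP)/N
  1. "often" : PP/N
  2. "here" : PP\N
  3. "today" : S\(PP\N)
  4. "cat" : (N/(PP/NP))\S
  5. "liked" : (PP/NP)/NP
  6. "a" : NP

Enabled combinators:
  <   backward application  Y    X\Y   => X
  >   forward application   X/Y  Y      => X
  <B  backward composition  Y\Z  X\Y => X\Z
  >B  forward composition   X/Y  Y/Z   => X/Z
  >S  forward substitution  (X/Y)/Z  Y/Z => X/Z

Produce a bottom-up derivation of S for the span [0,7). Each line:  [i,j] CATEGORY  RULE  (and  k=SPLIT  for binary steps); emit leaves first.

[0,7] S   >
  [0,2] S/N   >S
    [0,1] "this" : (S/PP)/N
    [1,2] "often" : PP/N
  [2,7] N   >
    [2,5] N/(PP/NP)   <
      [2,4] S   <
        [2,3] "here" : PP\N
        [3,4] "today" : S\(PP\N)
      [4,5] "cat" : (N/(PP/NP))\S
    [5,7] PP/NP   >
      [5,6] "liked" : (PP/NP)/NP
      [6,7] "a" : NP

[0,1] (S/PP)/N  lex  "this"
[1,2] PP/N  lex  "often"
[0,2] S/N  >S  k=1
[2,3] PP\N  lex  "here"
[3,4] S\(PP\N)  lex  "today"
[2,4] S  <  k=3
[4,5] (N/(PP/NP))\S  lex  "cat"
[2,5] N/(PP/NP)  <  k=4
[5,6] (PP/NP)/NP  lex  "liked"
[6,7] NP  lex  "a"
[5,7] PP/NP  >  k=6
[2,7] N  >  k=5
[0,7] S  >  k=2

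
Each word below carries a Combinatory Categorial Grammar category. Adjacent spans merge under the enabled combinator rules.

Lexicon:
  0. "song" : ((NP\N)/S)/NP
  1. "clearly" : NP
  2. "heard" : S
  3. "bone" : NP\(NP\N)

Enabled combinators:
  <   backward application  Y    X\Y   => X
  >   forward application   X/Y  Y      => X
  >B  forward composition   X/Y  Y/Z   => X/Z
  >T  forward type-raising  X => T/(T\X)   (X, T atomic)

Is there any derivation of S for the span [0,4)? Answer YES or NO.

((NP\N)/S)/NP NP S NP\(NP\N)
CKY chart[0,4] = {N/(N\NP), NP, NP/(NP\NP), PP/(PP\NP), S/(S\NP)}; S ∉ chart

NO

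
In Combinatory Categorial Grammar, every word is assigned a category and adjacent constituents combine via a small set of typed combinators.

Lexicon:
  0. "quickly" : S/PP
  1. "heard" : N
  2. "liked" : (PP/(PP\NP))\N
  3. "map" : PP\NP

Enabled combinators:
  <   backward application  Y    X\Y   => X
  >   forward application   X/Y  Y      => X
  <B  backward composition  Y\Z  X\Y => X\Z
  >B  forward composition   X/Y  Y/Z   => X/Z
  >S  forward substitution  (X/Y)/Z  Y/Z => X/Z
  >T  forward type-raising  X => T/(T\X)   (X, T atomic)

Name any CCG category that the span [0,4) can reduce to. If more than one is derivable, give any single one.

[0,4] S   >
  [0,1] "quickly" : S/PP
  [1,4] PP   >
    [1,3] PP/(PP\NP)   <
      [1,2] "heard" : N
      [2,3] "liked" : (PP/(PP\NP))\N
    [3,4] "map" : PP\NP

S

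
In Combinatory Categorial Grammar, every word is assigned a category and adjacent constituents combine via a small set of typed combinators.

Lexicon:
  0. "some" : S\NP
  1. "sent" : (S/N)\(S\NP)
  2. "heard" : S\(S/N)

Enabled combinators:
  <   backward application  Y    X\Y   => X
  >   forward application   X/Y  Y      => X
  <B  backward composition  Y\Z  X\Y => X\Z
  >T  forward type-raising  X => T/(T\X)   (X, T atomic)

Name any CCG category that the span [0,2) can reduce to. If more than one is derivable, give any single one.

[0,3] S   <
  [0,2] S/N   <
    [0,1] "some" : S\NP
    [1,2] "sent" : (S/N)\(S\NP)
  [2,3] "heard" : S\(S/N)

S/N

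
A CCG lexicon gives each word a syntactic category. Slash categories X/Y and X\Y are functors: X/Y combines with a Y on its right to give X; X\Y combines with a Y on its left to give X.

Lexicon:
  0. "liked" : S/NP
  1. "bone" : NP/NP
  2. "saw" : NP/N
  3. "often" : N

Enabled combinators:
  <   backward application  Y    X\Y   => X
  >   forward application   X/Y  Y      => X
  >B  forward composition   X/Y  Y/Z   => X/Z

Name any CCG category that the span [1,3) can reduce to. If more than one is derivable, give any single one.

NP/N

[0,4] S   >
  [0,1] "liked" : S/NP
  [1,4] NP   >
    [1,3] NP/N   >B
      [1,2] "bone" : NP/NP
      [2,3] "saw" : NP/N
    [3,4] "often" : N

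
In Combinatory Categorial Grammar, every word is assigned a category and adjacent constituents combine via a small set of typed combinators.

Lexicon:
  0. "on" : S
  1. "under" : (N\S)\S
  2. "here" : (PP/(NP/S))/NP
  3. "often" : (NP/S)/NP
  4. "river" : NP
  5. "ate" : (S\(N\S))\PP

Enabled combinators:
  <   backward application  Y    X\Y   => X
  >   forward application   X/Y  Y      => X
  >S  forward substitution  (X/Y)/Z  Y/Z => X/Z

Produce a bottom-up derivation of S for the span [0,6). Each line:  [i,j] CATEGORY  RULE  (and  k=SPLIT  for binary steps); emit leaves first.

[0,1] S  lex  "on"
[1,2] (N\S)\S  lex  "under"
[0,2] N\S  <  k=1
[2,3] (PP/(NP/S))/NP  lex  "here"
[3,4] (NP/S)/NP  lex  "often"
[2,4] PP/NP  >S  k=3
[4,5] NP  lex  "river"
[2,5] PP  >  k=4
[5,6] (S\(N\S))\PP  lex  "ate"
[2,6] S\(N\S)  <  k=5
[0,6] S  <  k=2

[0,6] S   <
  [0,2] N\S   <
    [0,1] "on" : S
    [1,2] "under" : (N\S)\S
  [2,6] S\(N\S)   <
    [2,5] PP   >
      [2,4] PP/NP   >S
        [2,3] "here" : (PP/(NP/S))/NP
        [3,4] "often" : (NP/S)/NP
      [4,5] "river" : NP
    [5,6] "ate" : (S\(N\S))\PP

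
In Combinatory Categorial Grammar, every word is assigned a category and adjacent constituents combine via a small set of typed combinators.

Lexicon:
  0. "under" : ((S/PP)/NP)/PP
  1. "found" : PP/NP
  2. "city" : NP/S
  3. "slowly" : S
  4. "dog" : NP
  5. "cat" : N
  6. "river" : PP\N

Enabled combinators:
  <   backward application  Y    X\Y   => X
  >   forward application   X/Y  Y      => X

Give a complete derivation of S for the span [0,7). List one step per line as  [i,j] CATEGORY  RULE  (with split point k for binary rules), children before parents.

[0,7] S   >
  [0,5] S/PP   >
    [0,4] (S/PP)/NP   >
      [0,1] "under" : ((S/PP)/NP)/PP
      [1,4] PP   >
        [1,2] "found" : PP/NP
        [2,4] NP   >
          [2,3] "city" : NP/S
          [3,4] "slowly" : S
    [4,5] "dog" : NP
  [5,7] PP   <
    [5,6] "cat" : N
    [6,7] "river" : PP\N

[0,1] ((S/PP)/NP)/PP  lex  "under"
[1,2] PP/NP  lex  "found"
[2,3] NP/S  lex  "city"
[3,4] S  lex  "slowly"
[2,4] NP  >  k=3
[1,4] PP  >  k=2
[0,4] (S/PP)/NP  >  k=1
[4,5] NP  lex  "dog"
[0,5] S/PP  >  k=4
[5,6] N  lex  "cat"
[6,7] PP\N  lex  "river"
[5,7] PP  <  k=6
[0,7] S  >  k=5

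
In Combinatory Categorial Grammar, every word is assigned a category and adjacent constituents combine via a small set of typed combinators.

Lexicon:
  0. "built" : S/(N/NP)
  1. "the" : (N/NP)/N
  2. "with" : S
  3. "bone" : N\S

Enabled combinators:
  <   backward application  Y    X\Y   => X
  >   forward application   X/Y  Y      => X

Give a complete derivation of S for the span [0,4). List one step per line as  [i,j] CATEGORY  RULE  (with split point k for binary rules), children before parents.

[0,1] S/(N/NP)  lex  "built"
[1,2] (N/NP)/N  lex  "the"
[2,3] S  lex  "with"
[3,4] N\S  lex  "bone"
[2,4] N  <  k=3
[1,4] N/NP  >  k=2
[0,4] S  >  k=1

[0,4] S   >
  [0,1] "built" : S/(N/NP)
  [1,4] N/NP   >
    [1,2] "the" : (N/NP)/N
    [2,4] N   <
      [2,3] "with" : S
      [3,4] "bone" : N\S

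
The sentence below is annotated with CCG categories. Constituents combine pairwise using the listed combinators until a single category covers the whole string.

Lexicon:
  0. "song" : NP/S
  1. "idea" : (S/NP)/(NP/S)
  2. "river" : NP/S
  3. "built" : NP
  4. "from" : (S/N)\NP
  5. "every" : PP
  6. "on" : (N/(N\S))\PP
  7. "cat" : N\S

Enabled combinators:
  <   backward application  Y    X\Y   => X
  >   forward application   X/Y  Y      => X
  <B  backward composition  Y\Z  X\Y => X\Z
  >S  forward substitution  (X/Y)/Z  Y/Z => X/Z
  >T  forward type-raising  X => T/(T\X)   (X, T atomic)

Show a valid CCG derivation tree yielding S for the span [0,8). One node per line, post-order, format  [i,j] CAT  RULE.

[0,1] NP/S  lex  "song"
[1,2] (S/NP)/(NP/S)  lex  "idea"
[2,3] NP/S  lex  "river"
[1,3] S/NP  >  k=2
[3,4] NP  lex  "built"
[1,4] S  >  k=3
[0,4] NP  >  k=1
[4,5] (S/N)\NP  lex  "from"
[0,5] S/N  <  k=4
[5,6] PP  lex  "every"
[6,7] (N/(N\S))\PP  lex  "on"
[5,7] N/(N\S)  <  k=6
[7,8] N\S  lex  "cat"
[5,8] N  >  k=7
[0,8] S  >  k=5

[0,8] S   >
  [0,5] S/N   <
    [0,4] NP   >
      [0,1] "song" : NP/S
      [1,4] S   >
        [1,3] S/NP   >
          [1,2] "idea" : (S/NP)/(NP/S)
          [2,3] "river" : NP/S
        [3,4] "built" : NP
    [4,5] "from" : (S/N)\NP
  [5,8] N   >
    [5,7] N/(N\S)   <
      [5,6] "every" : PP
      [6,7] "on" : (N/(N\S))\PP
    [7,8] "cat" : N\S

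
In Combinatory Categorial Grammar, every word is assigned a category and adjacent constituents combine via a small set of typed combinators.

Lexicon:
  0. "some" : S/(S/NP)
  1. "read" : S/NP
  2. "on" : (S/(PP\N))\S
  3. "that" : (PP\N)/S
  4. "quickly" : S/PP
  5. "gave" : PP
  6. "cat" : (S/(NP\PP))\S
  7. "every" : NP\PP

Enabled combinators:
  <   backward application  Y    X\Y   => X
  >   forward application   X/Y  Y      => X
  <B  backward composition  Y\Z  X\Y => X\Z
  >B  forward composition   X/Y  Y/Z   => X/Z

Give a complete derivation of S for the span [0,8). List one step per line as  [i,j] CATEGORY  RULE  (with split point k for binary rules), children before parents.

[0,8] S   >
  [0,3] S/(PP\N)   <
    [0,2] S   >
      [0,1] "some" : S/(S/NP)
      [1,2] "read" : S/NP
    [2,3] "on" : (S/(PP\N))\S
  [3,8] PP\N   >
    [3,4] "that" : (PP\N)/S
    [4,8] S   >
      [4,7] S/(NP\PP)   <
        [4,6] S   >
          [4,5] "quickly" : S/PP
          [5,6] "gave" : PP
        [6,7] "cat" : (S/(NP\PP))\S
      [7,8] "every" : NP\PP

[0,1] S/(S/NP)  lex  "some"
[1,2] S/NP  lex  "read"
[0,2] S  >  k=1
[2,3] (S/(PP\N))\S  lex  "on"
[0,3] S/(PP\N)  <  k=2
[3,4] (PP\N)/S  lex  "that"
[4,5] S/PP  lex  "quickly"
[5,6] PP  lex  "gave"
[4,6] S  >  k=5
[6,7] (S/(NP\PP))\S  lex  "cat"
[4,7] S/(NP\PP)  <  k=6
[7,8] NP\PP  lex  "every"
[4,8] S  >  k=7
[3,8] PP\N  >  k=4
[0,8] S  >  k=3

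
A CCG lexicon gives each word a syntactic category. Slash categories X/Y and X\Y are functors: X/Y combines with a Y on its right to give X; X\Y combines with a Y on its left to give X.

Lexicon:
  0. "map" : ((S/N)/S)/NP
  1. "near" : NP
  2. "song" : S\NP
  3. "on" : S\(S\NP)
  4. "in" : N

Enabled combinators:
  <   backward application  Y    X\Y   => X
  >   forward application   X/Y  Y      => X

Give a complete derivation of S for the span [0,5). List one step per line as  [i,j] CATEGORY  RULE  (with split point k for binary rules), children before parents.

[0,1] ((S/N)/S)/NP  lex  "map"
[1,2] NP  lex  "near"
[0,2] (S/N)/S  >  k=1
[2,3] S\NP  lex  "song"
[3,4] S\(S\NP)  lex  "on"
[2,4] S  <  k=3
[0,4] S/N  >  k=2
[4,5] N  lex  "in"
[0,5] S  >  k=4

[0,5] S   >
  [0,4] S/N   >
    [0,2] (S/N)/S   >
      [0,1] "map" : ((S/N)/S)/NP
      [1,2] "near" : NP
    [2,4] S   <
      [2,3] "song" : S\NP
      [3,4] "on" : S\(S\NP)
  [4,5] "in" : N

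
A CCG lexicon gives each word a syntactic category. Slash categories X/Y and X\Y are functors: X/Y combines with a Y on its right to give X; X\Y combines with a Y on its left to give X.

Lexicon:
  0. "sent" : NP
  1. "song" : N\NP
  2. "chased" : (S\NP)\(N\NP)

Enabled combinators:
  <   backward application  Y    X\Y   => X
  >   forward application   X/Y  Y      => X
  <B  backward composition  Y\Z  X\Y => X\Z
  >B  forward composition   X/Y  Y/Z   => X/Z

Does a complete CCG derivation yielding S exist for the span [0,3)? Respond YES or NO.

[0,3] S   <
  [0,1] "sent" : NP
  [1,3] S\NP   <
    [1,2] "song" : N\NP
    [2,3] "chased" : (S\NP)\(N\NP)

YES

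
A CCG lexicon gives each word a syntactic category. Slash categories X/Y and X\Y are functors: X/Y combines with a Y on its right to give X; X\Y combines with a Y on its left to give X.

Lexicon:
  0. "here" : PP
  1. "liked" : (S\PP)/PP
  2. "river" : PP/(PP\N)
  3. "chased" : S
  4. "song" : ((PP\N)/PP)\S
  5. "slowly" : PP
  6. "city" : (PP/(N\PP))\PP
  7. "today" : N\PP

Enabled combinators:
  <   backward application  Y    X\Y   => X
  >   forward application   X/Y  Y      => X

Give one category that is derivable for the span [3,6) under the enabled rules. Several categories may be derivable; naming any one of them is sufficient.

[0,8] S   <
  [0,1] "here" : PP
  [1,8] S\PP   >
    [1,2] "liked" : (S\PP)/PP
    [2,8] PP   >
      [2,7] PP/(N\PP)   <
        [2,6] PP   >
          [2,3] "river" : PP/(PP\N)
          [3,6] PP\N   >
            [3,5] (PP\N)/PP   <
              [3,4] "chased" : S
              [4,5] "song" : ((PP\N)/PP)\S
            [5,6] "slowly" : PP
        [6,7] "city" : (PP/(N\PP))\PP
      [7,8] "today" : N\PP

PP\N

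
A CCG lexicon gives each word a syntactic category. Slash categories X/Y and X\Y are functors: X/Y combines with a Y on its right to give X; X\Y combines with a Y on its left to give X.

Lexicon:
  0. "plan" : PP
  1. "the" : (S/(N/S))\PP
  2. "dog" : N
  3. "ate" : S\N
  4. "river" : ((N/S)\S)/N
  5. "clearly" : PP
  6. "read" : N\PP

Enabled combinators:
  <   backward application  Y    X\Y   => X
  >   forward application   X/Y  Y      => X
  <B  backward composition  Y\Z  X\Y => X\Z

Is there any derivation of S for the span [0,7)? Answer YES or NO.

[0,7] S   >
  [0,2] S/(N/S)   <
    [0,1] "plan" : PP
    [1,2] "the" : (S/(N/S))\PP
  [2,7] N/S   <
    [2,4] S   <
      [2,3] "dog" : N
      [3,4] "ate" : S\N
    [4,7] (N/S)\S   >
      [4,5] "river" : ((N/S)\S)/N
      [5,7] N   <
        [5,6] "clearly" : PP
        [6,7] "read" : N\PP

YES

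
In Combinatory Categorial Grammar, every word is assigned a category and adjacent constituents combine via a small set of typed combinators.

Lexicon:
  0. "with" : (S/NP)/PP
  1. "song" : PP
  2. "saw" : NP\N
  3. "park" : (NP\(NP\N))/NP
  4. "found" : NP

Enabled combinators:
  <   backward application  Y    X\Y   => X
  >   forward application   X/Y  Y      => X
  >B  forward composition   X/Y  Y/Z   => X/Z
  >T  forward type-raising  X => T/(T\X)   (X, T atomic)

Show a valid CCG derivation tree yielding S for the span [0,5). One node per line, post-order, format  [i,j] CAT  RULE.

[0,1] (S/NP)/PP  lex  "with"
[1,2] PP  lex  "song"
[0,2] S/NP  >  k=1
[2,3] NP\N  lex  "saw"
[3,4] (NP\(NP\N))/NP  lex  "park"
[4,5] NP  lex  "found"
[3,5] NP\(NP\N)  >  k=4
[2,5] NP  <  k=3
[0,5] S  >  k=2

[0,5] S   >
  [0,2] S/NP   >
    [0,1] "with" : (S/NP)/PP
    [1,2] "song" : PP
  [2,5] NP   <
    [2,3] "saw" : NP\N
    [3,5] NP\(NP\N)   >
      [3,4] "park" : (NP\(NP\N))/NP
      [4,5] "found" : NP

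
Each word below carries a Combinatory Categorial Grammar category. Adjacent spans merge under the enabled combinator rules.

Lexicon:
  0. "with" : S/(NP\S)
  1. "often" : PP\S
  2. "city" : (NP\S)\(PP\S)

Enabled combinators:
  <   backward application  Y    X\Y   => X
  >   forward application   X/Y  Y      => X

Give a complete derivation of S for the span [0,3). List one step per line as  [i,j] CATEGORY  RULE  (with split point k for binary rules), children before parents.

[0,3] S   >
  [0,1] "with" : S/(NP\S)
  [1,3] NP\S   <
    [1,2] "often" : PP\S
    [2,3] "city" : (NP\S)\(PP\S)

[0,1] S/(NP\S)  lex  "with"
[1,2] PP\S  lex  "often"
[2,3] (NP\S)\(PP\S)  lex  "city"
[1,3] NP\S  <  k=2
[0,3] S  >  k=1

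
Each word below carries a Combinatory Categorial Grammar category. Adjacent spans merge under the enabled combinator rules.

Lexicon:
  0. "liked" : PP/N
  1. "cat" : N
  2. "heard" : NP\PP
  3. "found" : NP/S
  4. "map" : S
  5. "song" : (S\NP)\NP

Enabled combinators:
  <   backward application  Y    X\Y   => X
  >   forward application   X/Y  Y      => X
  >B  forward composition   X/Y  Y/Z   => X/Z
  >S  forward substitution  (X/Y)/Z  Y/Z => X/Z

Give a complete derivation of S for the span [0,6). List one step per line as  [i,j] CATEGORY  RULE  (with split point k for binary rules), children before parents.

[0,1] PP/N  lex  "liked"
[1,2] N  lex  "cat"
[0,2] PP  >  k=1
[2,3] NP\PP  lex  "heard"
[0,3] NP  <  k=2
[3,4] NP/S  lex  "found"
[4,5] S  lex  "map"
[3,5] NP  >  k=4
[5,6] (S\NP)\NP  lex  "song"
[3,6] S\NP  <  k=5
[0,6] S  <  k=3

[0,6] S   <
  [0,3] NP   <
    [0,2] PP   >
      [0,1] "liked" : PP/N
      [1,2] "cat" : N
    [2,3] "heard" : NP\PP
  [3,6] S\NP   <
    [3,5] NP   >
      [3,4] "found" : NP/S
      [4,5] "map" : S
    [5,6] "song" : (S\NP)\NP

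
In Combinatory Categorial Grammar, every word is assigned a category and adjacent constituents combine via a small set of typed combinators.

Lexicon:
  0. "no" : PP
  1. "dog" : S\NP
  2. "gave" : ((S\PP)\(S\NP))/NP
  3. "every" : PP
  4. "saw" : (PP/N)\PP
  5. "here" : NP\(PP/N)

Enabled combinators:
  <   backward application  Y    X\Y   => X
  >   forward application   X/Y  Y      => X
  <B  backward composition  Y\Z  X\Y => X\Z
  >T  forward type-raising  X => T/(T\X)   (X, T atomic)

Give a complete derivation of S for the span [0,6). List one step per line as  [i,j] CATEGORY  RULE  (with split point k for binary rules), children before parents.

[0,1] PP  lex  "no"
[0,1] S/(S\PP)  >T
[1,2] S\NP  lex  "dog"
[2,3] ((S\PP)\(S\NP))/NP  lex  "gave"
[3,4] PP  lex  "every"
[4,5] (PP/N)\PP  lex  "saw"
[3,5] PP/N  <  k=4
[5,6] NP\(PP/N)  lex  "here"
[3,6] NP  <  k=5
[2,6] (S\PP)\(S\NP)  >  k=3
[1,6] S\PP  <  k=2
[0,6] S  >  k=1

[0,6] S   >
  [0,1] S/(S\PP)   >T
    [0,1] "no" : PP
  [1,6] S\PP   <
    [1,2] "dog" : S\NP
    [2,6] (S\PP)\(S\NP)   >
      [2,3] "gave" : ((S\PP)\(S\NP))/NP
      [3,6] NP   <
        [3,5] PP/N   <
          [3,4] "every" : PP
          [4,5] "saw" : (PP/N)\PP
        [5,6] "here" : NP\(PP/N)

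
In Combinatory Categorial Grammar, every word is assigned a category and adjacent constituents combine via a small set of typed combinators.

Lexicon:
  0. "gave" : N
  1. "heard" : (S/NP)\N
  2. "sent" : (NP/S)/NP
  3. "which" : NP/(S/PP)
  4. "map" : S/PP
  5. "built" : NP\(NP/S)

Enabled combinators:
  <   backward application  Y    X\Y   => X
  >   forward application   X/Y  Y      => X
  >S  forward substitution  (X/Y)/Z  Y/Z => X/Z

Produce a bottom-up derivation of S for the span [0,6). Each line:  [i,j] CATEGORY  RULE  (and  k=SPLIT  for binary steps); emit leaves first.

[0,1] N  lex  "gave"
[1,2] (S/NP)\N  lex  "heard"
[0,2] S/NP  <  k=1
[2,3] (NP/S)/NP  lex  "sent"
[3,4] NP/(S/PP)  lex  "which"
[4,5] S/PP  lex  "map"
[3,5] NP  >  k=4
[2,5] NP/S  >  k=3
[5,6] NP\(NP/S)  lex  "built"
[2,6] NP  <  k=5
[0,6] S  >  k=2

[0,6] S   >
  [0,2] S/NP   <
    [0,1] "gave" : N
    [1,2] "heard" : (S/NP)\N
  [2,6] NP   <
    [2,5] NP/S   >
      [2,3] "sent" : (NP/S)/NP
      [3,5] NP   >
        [3,4] "which" : NP/(S/PP)
        [4,5] "map" : S/PP
    [5,6] "built" : NP\(NP/S)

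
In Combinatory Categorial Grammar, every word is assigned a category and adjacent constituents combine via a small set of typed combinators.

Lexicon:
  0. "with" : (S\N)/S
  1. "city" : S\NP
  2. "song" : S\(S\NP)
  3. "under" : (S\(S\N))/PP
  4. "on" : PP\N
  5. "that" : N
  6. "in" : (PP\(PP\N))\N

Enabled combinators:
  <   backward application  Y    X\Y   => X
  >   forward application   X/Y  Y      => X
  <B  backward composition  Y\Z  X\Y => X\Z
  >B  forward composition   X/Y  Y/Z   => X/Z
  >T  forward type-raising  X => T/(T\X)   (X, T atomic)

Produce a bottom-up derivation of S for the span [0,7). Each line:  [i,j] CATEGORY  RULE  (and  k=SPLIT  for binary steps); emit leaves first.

[0,7] S   <
  [0,3] S\N   >
    [0,1] "with" : (S\N)/S
    [1,3] S   <
      [1,2] "city" : S\NP
      [2,3] "song" : S\(S\NP)
  [3,7] S\(S\N)   >
    [3,4] "under" : (S\(S\N))/PP
    [4,7] PP   <
      [4,5] "on" : PP\N
      [5,7] PP\(PP\N)   <
        [5,6] "that" : N
        [6,7] "in" : (PP\(PP\N))\N

[0,1] (S\N)/S  lex  "with"
[1,2] S\NP  lex  "city"
[2,3] S\(S\NP)  lex  "song"
[1,3] S  <  k=2
[0,3] S\N  >  k=1
[3,4] (S\(S\N))/PP  lex  "under"
[4,5] PP\N  lex  "on"
[5,6] N  lex  "that"
[6,7] (PP\(PP\N))\N  lex  "in"
[5,7] PP\(PP\N)  <  k=6
[4,7] PP  <  k=5
[3,7] S\(S\N)  >  k=4
[0,7] S  <  k=3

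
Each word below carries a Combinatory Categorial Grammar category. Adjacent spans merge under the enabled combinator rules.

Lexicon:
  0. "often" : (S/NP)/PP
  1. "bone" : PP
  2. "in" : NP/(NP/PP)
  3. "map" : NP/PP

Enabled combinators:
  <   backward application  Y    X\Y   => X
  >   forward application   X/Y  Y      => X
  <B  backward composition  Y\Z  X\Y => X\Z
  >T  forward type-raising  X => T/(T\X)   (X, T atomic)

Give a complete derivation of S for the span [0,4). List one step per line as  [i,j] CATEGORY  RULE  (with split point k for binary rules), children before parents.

[0,1] (S/NP)/PP  lex  "often"
[1,2] PP  lex  "bone"
[0,2] S/NP  >  k=1
[2,3] NP/(NP/PP)  lex  "in"
[3,4] NP/PP  lex  "map"
[2,4] NP  >  k=3
[0,4] S  >  k=2

[0,4] S   >
  [0,2] S/NP   >
    [0,1] "often" : (S/NP)/PP
    [1,2] "bone" : PP
  [2,4] NP   >
    [2,3] "in" : NP/(NP/PP)
    [3,4] "map" : NP/PP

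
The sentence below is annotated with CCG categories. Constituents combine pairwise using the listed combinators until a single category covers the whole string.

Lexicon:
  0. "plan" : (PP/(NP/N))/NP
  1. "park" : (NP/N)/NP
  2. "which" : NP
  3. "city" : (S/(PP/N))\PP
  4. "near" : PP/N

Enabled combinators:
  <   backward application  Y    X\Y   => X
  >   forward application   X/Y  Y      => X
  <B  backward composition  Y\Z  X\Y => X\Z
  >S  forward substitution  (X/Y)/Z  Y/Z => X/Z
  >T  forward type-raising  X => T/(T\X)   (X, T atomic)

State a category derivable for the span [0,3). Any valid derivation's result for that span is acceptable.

[0,5] S   >
  [0,4] S/(PP/N)   <
    [0,3] PP   >
      [0,2] PP/NP   >S
        [0,1] "plan" : (PP/(NP/N))/NP
        [1,2] "park" : (NP/N)/NP
      [2,3] "which" : NP
    [3,4] "city" : (S/(PP/N))\PP
  [4,5] "near" : PP/N

PP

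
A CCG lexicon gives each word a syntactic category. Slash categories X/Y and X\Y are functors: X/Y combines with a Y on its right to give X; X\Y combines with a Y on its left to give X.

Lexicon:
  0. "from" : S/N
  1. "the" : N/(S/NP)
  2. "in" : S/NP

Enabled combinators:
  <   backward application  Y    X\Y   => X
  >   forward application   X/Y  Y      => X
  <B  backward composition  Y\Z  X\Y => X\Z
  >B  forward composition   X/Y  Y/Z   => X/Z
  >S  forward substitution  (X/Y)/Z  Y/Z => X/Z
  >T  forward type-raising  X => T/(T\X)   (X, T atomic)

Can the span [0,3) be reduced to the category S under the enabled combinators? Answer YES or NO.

[0,3] S   >
  [0,1] "from" : S/N
  [1,3] N   >
    [1,2] "the" : N/(S/NP)
    [2,3] "in" : S/NP

YES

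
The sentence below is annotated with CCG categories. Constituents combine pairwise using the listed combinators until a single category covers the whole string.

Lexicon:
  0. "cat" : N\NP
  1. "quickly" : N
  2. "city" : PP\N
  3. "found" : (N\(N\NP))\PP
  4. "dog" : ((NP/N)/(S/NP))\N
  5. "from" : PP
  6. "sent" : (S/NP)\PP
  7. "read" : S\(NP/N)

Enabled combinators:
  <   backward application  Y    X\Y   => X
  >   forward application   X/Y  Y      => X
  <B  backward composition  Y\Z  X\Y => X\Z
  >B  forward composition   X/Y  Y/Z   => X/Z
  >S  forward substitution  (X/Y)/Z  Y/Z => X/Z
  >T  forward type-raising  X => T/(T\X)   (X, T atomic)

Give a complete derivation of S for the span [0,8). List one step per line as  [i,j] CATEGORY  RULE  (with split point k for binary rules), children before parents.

[0,8] S   <
  [0,7] NP/N   >
    [0,5] (NP/N)/(S/NP)   <
      [0,4] N   <
        [0,1] "cat" : N\NP
        [1,4] N\(N\NP)   <
          [1,3] PP   >
            [1,2] PP/(PP\N)   >T
              [1,2] "quickly" : N
            [2,3] "city" : PP\N
          [3,4] "found" : (N\(N\NP))\PP
      [4,5] "dog" : ((NP/N)/(S/NP))\N
    [5,7] S/NP   <
      [5,6] "from" : PP
      [6,7] "sent" : (S/NP)\PP
  [7,8] "read" : S\(NP/N)

[0,1] N\NP  lex  "cat"
[1,2] N  lex  "quickly"
[1,2] PP/(PP\N)  >T
[2,3] PP\N  lex  "city"
[1,3] PP  >  k=2
[3,4] (N\(N\NP))\PP  lex  "found"
[1,4] N\(N\NP)  <  k=3
[0,4] N  <  k=1
[4,5] ((NP/N)/(S/NP))\N  lex  "dog"
[0,5] (NP/N)/(S/NP)  <  k=4
[5,6] PP  lex  "from"
[6,7] (S/NP)\PP  lex  "sent"
[5,7] S/NP  <  k=6
[0,7] NP/N  >  k=5
[7,8] S\(NP/N)  lex  "read"
[0,8] S  <  k=7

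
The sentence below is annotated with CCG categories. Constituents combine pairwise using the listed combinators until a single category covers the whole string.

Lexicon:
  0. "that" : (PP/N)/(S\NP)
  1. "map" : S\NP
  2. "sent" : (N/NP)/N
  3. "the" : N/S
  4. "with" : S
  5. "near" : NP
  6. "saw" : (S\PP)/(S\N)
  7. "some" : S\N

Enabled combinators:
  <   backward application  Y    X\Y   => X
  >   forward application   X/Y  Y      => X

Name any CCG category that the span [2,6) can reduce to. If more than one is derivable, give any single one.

[0,8] S   <
  [0,6] PP   >
    [0,2] PP/N   >
      [0,1] "that" : (PP/N)/(S\NP)
      [1,2] "map" : S\NP
    [2,6] N   >
      [2,5] N/NP   >
        [2,3] "sent" : (N/NP)/N
        [3,5] N   >
          [3,4] "the" : N/S
          [4,5] "with" : S
      [5,6] "near" : NP
  [6,8] S\PP   >
    [6,7] "saw" : (S\PP)/(S\N)
    [7,8] "some" : S\N

N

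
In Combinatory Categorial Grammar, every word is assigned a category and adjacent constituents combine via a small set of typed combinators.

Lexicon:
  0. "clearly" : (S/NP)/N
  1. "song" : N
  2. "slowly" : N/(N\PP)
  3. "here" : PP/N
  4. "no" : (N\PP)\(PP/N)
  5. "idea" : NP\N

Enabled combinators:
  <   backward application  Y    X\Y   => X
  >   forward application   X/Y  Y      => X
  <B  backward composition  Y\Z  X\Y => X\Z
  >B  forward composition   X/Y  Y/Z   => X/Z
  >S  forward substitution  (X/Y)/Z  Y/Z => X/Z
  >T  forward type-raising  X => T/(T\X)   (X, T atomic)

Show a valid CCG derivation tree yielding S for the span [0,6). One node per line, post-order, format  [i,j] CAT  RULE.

[0,1] (S/NP)/N  lex  "clearly"
[1,2] N  lex  "song"
[0,2] S/NP  >  k=1
[2,3] N/(N\PP)  lex  "slowly"
[3,4] PP/N  lex  "here"
[4,5] (N\PP)\(PP/N)  lex  "no"
[3,5] N\PP  <  k=4
[2,5] N  >  k=3
[5,6] NP\N  lex  "idea"
[2,6] NP  <  k=5
[0,6] S  >  k=2

[0,6] S   >
  [0,2] S/NP   >
    [0,1] "clearly" : (S/NP)/N
    [1,2] "song" : N
  [2,6] NP   <
    [2,5] N   >
      [2,3] "slowly" : N/(N\PP)
      [3,5] N\PP   <
        [3,4] "here" : PP/N
        [4,5] "no" : (N\PP)\(PP/N)
    [5,6] "idea" : NP\N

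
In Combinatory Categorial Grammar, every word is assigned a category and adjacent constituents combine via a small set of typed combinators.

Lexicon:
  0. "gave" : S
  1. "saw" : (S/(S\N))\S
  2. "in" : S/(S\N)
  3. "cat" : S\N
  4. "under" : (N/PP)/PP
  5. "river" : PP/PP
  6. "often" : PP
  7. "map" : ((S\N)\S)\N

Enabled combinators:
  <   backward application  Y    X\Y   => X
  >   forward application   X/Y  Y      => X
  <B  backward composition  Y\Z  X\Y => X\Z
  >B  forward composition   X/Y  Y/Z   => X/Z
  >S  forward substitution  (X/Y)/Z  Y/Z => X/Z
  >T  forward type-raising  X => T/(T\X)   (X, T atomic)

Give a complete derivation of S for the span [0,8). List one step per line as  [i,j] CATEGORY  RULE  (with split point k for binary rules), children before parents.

[0,8] S   >
  [0,2] S/(S\N)   <
    [0,1] "gave" : S
    [1,2] "saw" : (S/(S\N))\S
  [2,8] S\N   <
    [2,4] S   >
      [2,3] "in" : S/(S\N)
      [3,4] "cat" : S\N
    [4,8] (S\N)\S   <
      [4,7] N   >
        [4,6] N/PP   >S
          [4,5] "under" : (N/PP)/PP
          [5,6] "river" : PP/PP
        [6,7] "often" : PP
      [7,8] "map" : ((S\N)\S)\N

[0,1] S  lex  "gave"
[1,2] (S/(S\N))\S  lex  "saw"
[0,2] S/(S\N)  <  k=1
[2,3] S/(S\N)  lex  "in"
[3,4] S\N  lex  "cat"
[2,4] S  >  k=3
[4,5] (N/PP)/PP  lex  "under"
[5,6] PP/PP  lex  "river"
[4,6] N/PP  >S  k=5
[6,7] PP  lex  "often"
[4,7] N  >  k=6
[7,8] ((S\N)\S)\N  lex  "map"
[4,8] (S\N)\S  <  k=7
[2,8] S\N  <  k=4
[0,8] S  >  k=2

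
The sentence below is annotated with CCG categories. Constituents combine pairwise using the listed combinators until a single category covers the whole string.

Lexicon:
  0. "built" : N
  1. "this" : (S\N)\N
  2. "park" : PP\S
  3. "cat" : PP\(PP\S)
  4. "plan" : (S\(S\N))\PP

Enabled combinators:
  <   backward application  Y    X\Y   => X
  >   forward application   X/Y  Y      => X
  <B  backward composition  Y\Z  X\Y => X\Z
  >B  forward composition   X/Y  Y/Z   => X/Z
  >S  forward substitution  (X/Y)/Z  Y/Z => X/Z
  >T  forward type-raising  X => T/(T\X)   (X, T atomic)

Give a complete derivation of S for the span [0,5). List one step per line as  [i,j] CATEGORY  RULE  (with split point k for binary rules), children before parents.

[0,5] S   <
  [0,2] S\N   <
    [0,1] "built" : N
    [1,2] "this" : (S\N)\N
  [2,5] S\(S\N)   <
    [2,4] PP   <
      [2,3] "park" : PP\S
      [3,4] "cat" : PP\(PP\S)
    [4,5] "plan" : (S\(S\N))\PP

[0,1] N  lex  "built"
[1,2] (S\N)\N  lex  "this"
[0,2] S\N  <  k=1
[2,3] PP\S  lex  "park"
[3,4] PP\(PP\S)  lex  "cat"
[2,4] PP  <  k=3
[4,5] (S\(S\N))\PP  lex  "plan"
[2,5] S\(S\N)  <  k=4
[0,5] S  <  k=2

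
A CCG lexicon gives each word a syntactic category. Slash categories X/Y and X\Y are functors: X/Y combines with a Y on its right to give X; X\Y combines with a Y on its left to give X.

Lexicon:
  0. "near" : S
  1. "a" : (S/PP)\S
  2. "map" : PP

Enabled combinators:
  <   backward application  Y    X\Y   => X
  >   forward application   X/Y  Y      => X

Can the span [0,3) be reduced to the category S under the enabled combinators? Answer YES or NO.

YES

[0,3] S   >
  [0,2] S/PP   <
    [0,1] "near" : S
    [1,2] "a" : (S/PP)\S
  [2,3] "map" : PP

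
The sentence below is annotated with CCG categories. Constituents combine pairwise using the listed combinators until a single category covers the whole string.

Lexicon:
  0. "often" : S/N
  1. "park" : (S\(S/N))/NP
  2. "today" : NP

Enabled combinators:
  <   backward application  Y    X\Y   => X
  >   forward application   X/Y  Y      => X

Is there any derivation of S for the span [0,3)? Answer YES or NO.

[0,3] S   <
  [0,1] "often" : S/N
  [1,3] S\(S/N)   >
    [1,2] "park" : (S\(S/N))/NP
    [2,3] "today" : NP

YES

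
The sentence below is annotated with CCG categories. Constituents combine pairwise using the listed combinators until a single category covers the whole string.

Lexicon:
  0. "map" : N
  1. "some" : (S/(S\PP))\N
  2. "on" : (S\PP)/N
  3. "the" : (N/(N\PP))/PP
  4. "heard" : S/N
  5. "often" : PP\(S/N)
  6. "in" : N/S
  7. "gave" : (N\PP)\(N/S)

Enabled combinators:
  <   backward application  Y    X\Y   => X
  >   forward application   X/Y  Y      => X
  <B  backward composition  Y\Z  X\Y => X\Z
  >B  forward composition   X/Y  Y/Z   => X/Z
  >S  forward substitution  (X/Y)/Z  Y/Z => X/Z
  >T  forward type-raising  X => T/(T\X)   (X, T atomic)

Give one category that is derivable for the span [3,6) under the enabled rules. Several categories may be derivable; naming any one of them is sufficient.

N/(N\PP)

[0,8] S   >
  [0,2] S/(S\PP)   <
    [0,1] "map" : N
    [1,2] "some" : (S/(S\PP))\N
  [2,8] S\PP   >
    [2,3] "on" : (S\PP)/N
    [3,8] N   >
      [3,6] N/(N\PP)   >
        [3,4] "the" : (N/(N\PP))/PP
        [4,6] PP   <
          [4,5] "heard" : S/N
          [5,6] "often" : PP\(S/N)
      [6,8] N\PP   <
        [6,7] "in" : N/S
        [7,8] "gave" : (N\PP)\(N/S)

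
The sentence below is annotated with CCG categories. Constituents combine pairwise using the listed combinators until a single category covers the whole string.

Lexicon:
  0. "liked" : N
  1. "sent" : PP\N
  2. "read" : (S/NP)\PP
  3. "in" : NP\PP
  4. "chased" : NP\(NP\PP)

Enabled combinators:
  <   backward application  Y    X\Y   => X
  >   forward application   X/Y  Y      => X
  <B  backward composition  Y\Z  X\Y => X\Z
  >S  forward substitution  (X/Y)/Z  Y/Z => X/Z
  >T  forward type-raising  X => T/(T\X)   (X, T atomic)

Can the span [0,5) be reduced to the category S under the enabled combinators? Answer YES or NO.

[0,5] S   >
  [0,3] S/NP   <
    [0,2] PP   <
      [0,1] "liked" : N
      [1,2] "sent" : PP\N
    [2,3] "read" : (S/NP)\PP
  [3,5] NP   <
    [3,4] "in" : NP\PP
    [4,5] "chased" : NP\(NP\PP)

YES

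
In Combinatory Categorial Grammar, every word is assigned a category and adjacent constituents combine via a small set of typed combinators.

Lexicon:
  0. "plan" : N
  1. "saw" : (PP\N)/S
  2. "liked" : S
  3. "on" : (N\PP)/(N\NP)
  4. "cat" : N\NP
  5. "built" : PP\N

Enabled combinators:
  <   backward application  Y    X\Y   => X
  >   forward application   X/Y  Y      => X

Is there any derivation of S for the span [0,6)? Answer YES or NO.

NO

N (PP\N)/S S (N\PP)/(N\NP) N\NP PP\N
CKY chart[0,6] = {PP}; S ∉ chart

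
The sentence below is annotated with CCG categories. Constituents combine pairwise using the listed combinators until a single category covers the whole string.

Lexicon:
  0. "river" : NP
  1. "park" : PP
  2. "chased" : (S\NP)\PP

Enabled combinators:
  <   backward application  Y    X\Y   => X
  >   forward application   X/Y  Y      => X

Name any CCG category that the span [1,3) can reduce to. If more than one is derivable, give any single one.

[0,3] S   <
  [0,1] "river" : NP
  [1,3] S\NP   <
    [1,2] "park" : PP
    [2,3] "chased" : (S\NP)\PP

S\NP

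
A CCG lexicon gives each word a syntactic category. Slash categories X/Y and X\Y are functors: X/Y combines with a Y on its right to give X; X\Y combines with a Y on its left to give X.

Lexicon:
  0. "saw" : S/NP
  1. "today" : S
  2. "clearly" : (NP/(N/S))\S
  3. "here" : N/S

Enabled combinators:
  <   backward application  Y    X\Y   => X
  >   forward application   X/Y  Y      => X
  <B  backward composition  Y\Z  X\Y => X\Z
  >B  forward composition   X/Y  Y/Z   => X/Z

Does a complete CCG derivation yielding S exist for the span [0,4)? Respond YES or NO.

[0,4] S   >
  [0,1] "saw" : S/NP
  [1,4] NP   >
    [1,3] NP/(N/S)   <
      [1,2] "today" : S
      [2,3] "clearly" : (NP/(N/S))\S
    [3,4] "here" : N/S

YES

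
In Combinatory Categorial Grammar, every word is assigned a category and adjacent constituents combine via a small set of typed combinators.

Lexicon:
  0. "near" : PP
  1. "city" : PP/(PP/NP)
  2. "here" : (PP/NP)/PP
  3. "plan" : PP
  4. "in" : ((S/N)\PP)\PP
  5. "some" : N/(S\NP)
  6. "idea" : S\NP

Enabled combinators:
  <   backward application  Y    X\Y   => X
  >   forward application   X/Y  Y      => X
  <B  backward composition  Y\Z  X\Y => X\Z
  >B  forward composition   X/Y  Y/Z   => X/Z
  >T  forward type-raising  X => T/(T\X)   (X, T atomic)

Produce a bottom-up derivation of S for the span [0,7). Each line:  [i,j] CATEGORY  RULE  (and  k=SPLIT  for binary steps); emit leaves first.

[0,7] S   >
  [0,5] S/N   <
    [0,1] "near" : PP
    [1,5] (S/N)\PP   <
      [1,4] PP   >
        [1,2] "city" : PP/(PP/NP)
        [2,4] PP/NP   >
          [2,3] "here" : (PP/NP)/PP
          [3,4] "plan" : PP
      [4,5] "in" : ((S/N)\PP)\PP
  [5,7] N   >
    [5,6] "some" : N/(S\NP)
    [6,7] "idea" : S\NP

[0,1] PP  lex  "near"
[1,2] PP/(PP/NP)  lex  "city"
[2,3] (PP/NP)/PP  lex  "here"
[3,4] PP  lex  "plan"
[2,4] PP/NP  >  k=3
[1,4] PP  >  k=2
[4,5] ((S/N)\PP)\PP  lex  "in"
[1,5] (S/N)\PP  <  k=4
[0,5] S/N  <  k=1
[5,6] N/(S\NP)  lex  "some"
[6,7] S\NP  lex  "idea"
[5,7] N  >  k=6
[0,7] S  >  k=5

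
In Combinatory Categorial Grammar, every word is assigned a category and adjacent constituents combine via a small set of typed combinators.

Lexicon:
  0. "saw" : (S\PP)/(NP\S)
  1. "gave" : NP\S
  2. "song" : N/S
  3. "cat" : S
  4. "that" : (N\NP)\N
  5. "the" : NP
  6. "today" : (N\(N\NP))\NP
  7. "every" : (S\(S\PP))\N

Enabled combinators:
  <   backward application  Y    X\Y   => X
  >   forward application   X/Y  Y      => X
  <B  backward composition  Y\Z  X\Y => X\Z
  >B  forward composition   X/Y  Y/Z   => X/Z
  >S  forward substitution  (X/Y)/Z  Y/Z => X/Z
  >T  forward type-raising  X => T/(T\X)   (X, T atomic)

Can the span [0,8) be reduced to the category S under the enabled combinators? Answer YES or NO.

YES

[0,8] S   <
  [0,2] S\PP   >
    [0,1] "saw" : (S\PP)/(NP\S)
    [1,2] "gave" : NP\S
  [2,8] S\(S\PP)   <
    [2,7] N   <
      [2,5] N\NP   <
        [2,4] N   >
          [2,3] "song" : N/S
          [3,4] "cat" : S
        [4,5] "that" : (N\NP)\N
      [5,7] N\(N\NP)   <
        [5,6] "the" : NP
        [6,7] "today" : (N\(N\NP))\NP
    [7,8] "every" : (S\(S\PP))\N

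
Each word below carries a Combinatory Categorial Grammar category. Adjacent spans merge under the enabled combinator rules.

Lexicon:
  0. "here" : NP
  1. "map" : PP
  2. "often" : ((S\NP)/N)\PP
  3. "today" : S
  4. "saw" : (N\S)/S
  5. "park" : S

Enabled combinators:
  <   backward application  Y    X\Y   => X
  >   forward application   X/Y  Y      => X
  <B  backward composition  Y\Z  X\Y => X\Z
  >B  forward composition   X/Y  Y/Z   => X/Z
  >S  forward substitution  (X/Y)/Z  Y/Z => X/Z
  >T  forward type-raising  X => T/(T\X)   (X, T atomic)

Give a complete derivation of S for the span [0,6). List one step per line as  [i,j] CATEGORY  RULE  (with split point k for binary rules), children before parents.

[0,1] NP  lex  "here"
[1,2] PP  lex  "map"
[2,3] ((S\NP)/N)\PP  lex  "often"
[1,3] (S\NP)/N  <  k=2
[3,4] S  lex  "today"
[4,5] (N\S)/S  lex  "saw"
[5,6] S  lex  "park"
[4,6] N\S  >  k=5
[3,6] N  <  k=4
[1,6] S\NP  >  k=3
[0,6] S  <  k=1

[0,6] S   <
  [0,1] "here" : NP
  [1,6] S\NP   >
    [1,3] (S\NP)/N   <
      [1,2] "map" : PP
      [2,3] "often" : ((S\NP)/N)\PP
    [3,6] N   <
      [3,4] "today" : S
      [4,6] N\S   >
        [4,5] "saw" : (N\S)/S
        [5,6] "park" : S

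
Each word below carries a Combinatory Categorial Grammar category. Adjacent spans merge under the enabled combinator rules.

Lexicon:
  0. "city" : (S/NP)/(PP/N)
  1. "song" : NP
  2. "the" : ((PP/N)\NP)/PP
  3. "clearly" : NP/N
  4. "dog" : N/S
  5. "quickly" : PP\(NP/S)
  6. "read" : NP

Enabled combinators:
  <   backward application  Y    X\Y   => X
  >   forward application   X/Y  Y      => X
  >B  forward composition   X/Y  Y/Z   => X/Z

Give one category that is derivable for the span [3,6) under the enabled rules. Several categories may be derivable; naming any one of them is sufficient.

[0,7] S   >
  [0,6] S/NP   >
    [0,1] "city" : (S/NP)/(PP/N)
    [1,6] PP/N   <
      [1,2] "song" : NP
      [2,6] (PP/N)\NP   >
        [2,3] "the" : ((PP/N)\NP)/PP
        [3,6] PP   <
          [3,5] NP/S   >B
            [3,4] "clearly" : NP/N
            [4,5] "dog" : N/S
          [5,6] "quickly" : PP\(NP/S)
  [6,7] "read" : NP

PP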